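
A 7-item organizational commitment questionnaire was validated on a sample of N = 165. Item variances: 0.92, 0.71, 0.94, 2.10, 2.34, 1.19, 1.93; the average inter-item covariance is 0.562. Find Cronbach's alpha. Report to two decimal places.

Cronbach's alpha = 0.82

Σσ²ᵢ = 0.92 + 0.71 + 0.94 + 2.10 + 2.34 + 1.19 + 1.93 = 10.13
Sum of the 21 distinct covariances = 21 × 0.562 = 11.802
σ²_total = Σσ²ᵢ + 2·Σcov = 10.13 + 2 × 11.802 = 33.734
α = (7/6)·(1 − 10.13/33.734) = 0.82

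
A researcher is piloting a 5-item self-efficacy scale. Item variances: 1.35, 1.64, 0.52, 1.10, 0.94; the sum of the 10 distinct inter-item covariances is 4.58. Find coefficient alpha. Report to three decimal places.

coefficient alpha = 0.778

sum of item variances = 1.35 + 1.64 + 0.52 + 1.10 + 0.94 = 5.55
Sum of distinct covariances = 4.58
total variance = sum of item variances + 2·Σcov = 5.55 + 2 × 4.58 = 14.71
α = (5/4)·(1 − 5.55/14.71) = 0.778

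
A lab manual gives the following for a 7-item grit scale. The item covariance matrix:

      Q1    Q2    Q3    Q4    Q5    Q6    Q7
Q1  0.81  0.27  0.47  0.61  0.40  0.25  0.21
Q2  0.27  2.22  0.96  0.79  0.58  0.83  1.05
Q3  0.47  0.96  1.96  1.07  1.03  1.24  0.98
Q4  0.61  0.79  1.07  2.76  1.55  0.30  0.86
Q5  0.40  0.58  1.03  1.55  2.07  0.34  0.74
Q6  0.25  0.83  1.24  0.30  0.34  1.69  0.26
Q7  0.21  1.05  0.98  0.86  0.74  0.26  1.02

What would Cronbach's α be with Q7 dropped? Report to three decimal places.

Remaining items: Q1, Q2, Q3, Q4, Q5, Q6 (k = 6).
sum of item variances = 0.81 + 2.22 + 1.96 + 2.76 + 2.07 + 1.69 = 11.51
σ²_T = 11.51 + 2 × 10.69 = 32.89
α (item deleted) = (6/5)·(1 − 11.51/32.89) = 0.780

α = 0.780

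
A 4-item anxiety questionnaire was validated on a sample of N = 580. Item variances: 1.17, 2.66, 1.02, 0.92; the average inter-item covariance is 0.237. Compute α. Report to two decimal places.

α = 0.44

Σσᵢ² = 1.17 + 2.66 + 1.02 + 0.92 = 5.77
Sum of the 6 distinct covariances = 6 × 0.237 = 1.422
σ²_T = Σσᵢ² + 2·Σcov = 5.77 + 2 × 1.422 = 8.614
α = (4/3)·(1 − 5.77/8.614) = 0.44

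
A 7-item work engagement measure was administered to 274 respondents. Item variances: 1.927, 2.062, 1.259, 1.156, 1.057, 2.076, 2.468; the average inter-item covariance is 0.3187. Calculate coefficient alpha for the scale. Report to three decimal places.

Σσᵢ² = 1.927 + 2.062 + 1.259 + 1.156 + 1.057 + 2.076 + 2.468 = 12.005
Sum of the 21 distinct covariances = 21 × 0.3187 = 6.6927
σ²_total = Σσᵢ² + 2·Σcov = 12.005 + 2 × 6.6927 = 25.3904
α = (7/6)·(1 − 12.005/25.3904) = 0.615

coefficient alpha = 0.615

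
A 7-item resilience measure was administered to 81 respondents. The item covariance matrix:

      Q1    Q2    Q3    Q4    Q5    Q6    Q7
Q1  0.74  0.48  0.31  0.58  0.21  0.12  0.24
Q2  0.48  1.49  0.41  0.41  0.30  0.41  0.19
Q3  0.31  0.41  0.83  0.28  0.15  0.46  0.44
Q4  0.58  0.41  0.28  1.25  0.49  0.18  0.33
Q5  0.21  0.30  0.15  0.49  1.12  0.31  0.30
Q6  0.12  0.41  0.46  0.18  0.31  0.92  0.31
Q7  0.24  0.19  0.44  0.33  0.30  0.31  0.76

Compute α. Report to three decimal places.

ΣVar(i) = 0.74 + 1.49 + 0.83 + 1.25 + 1.12 + 0.92 + 0.76 = 7.11
Sum of the distinct covariances = 6.91
σ²_total = 7.11 + 2 × 6.91 = 20.93
α = (k/(k−1))·(1 − ΣVar(i)/σ²_total) = (7/6)·(1 − 7.11/20.93) = 0.770

α = 0.770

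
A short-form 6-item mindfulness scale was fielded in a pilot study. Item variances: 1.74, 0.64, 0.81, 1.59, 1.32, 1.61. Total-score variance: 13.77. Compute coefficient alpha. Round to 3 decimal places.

Σσᵢ² = 1.74 + 0.64 + 0.81 + 1.59 + 1.32 + 1.61 = 7.71
α = (k/(k−1))·(1 − Σσᵢ²/σ²_T) = (6/5)·(1 − 7.71/13.77) = 0.528

coefficient alpha = 0.528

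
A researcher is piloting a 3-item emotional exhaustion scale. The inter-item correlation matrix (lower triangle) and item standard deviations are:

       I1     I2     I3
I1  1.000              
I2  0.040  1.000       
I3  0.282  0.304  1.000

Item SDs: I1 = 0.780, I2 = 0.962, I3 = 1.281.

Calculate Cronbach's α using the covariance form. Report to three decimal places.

Σσ²ᵢ = 0.780² + 0.962² + 1.281² = 3.1748
Covariances σ_ij = r_ij · s_i · s_j:
  σ(I1,I2) = 0.040 × 0.780 × 0.962 = 0.0300
  σ(I1,I3) = 0.282 × 0.780 × 1.281 = 0.2818
  σ(I2,I3) = 0.304 × 0.962 × 1.281 = 0.3746
σ²_T = Σσ²ᵢ + 2·Σσ_ij = 3.1748 + 2 × 0.6864 = 4.5476
α = (3/2)·(1 − 3.1748/4.5476) = 0.453

Cronbach's α = 0.453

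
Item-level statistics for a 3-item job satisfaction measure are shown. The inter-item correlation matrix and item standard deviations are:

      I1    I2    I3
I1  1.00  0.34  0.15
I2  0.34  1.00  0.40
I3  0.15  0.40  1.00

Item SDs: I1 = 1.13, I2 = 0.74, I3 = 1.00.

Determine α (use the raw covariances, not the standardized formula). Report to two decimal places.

Σσ²ᵢ = 1.13² + 0.74² + 1.00² = 2.8245
Covariances σ_ij = r_ij · s_i · s_j:
  σ(I1,I2) = 0.34 × 1.13 × 0.74 = 0.2843
  σ(I1,I3) = 0.15 × 1.13 × 1.00 = 0.1695
  σ(I2,I3) = 0.40 × 0.74 × 1.00 = 0.2960
σ²_T = Σσ²ᵢ + 2·Σσ_ij = 2.8245 + 2 × 0.7498 = 4.3241
α = (3/2)·(1 − 2.8245/4.3241) = 0.52

α = 0.52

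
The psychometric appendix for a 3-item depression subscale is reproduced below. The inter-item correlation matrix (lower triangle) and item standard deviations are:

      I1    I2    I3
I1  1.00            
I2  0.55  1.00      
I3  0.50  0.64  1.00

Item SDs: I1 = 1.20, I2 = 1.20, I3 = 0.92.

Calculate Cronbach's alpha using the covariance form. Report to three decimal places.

α = 0.786

Σσ²ᵢ = 1.20² + 1.20² + 0.92² = 3.7264
Covariances σ_ij = r_ij · s_i · s_j:
  σ(I1,I2) = 0.55 × 1.20 × 1.20 = 0.7920
  σ(I1,I3) = 0.50 × 1.20 × 0.92 = 0.5520
  σ(I2,I3) = 0.64 × 1.20 × 0.92 = 0.7066
σ²_T = Σσ²ᵢ + 2·Σσ_ij = 3.7264 + 2 × 2.0506 = 7.8276
α = (3/2)·(1 − 3.7264/7.8276) = 0.786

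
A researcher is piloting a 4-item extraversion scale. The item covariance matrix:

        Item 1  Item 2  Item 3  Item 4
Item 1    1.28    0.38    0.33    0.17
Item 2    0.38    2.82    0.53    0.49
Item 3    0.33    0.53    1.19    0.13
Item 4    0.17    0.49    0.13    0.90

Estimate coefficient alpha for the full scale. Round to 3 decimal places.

Σσᵢ² = 1.28 + 2.82 + 1.19 + 0.90 = 6.19
Sum of off-diagonal covariances = 2.03
σ²_total = 6.19 + 2 × 2.03 = 10.25
α = (k/(k−1))·(1 − Σσᵢ²/σ²_total) = (4/3)·(1 − 6.19/10.25) = 0.528

α = 0.528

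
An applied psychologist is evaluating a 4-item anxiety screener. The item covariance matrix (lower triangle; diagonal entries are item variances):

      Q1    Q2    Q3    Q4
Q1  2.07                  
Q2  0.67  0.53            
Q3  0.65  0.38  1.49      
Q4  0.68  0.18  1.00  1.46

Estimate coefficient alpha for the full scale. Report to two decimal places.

α = 0.75

sum of item variances = 2.07 + 0.53 + 1.49 + 1.46 = 5.55
Sum of off-diagonal covariances = 3.56
total variance = 5.55 + 2 × 3.56 = 12.67
α = (k/(k−1))·(1 − sum of item variances/total variance) = (4/3)·(1 − 5.55/12.67) = 0.75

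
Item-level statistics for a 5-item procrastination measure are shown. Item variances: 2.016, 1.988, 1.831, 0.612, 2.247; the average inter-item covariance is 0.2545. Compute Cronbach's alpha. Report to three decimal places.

Σσ²ᵢ = 2.016 + 1.988 + 1.831 + 0.612 + 2.247 = 8.694
Sum of the 10 distinct covariances = 10 × 0.2545 = 2.5450
Var(T) = Σσ²ᵢ + 2·Σcov = 8.694 + 2 × 2.5450 = 13.7840
α = (5/4)·(1 − 8.694/13.7840) = 0.462

α = 0.462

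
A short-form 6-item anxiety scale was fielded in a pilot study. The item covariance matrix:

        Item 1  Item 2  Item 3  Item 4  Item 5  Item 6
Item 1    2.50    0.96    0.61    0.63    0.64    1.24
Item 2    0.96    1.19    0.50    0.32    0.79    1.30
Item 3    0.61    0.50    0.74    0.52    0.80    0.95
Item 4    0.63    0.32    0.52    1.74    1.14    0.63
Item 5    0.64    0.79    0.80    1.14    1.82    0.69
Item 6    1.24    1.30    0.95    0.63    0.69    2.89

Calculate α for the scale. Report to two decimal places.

α = 0.82

sum of item variances = 2.50 + 1.19 + 0.74 + 1.74 + 1.82 + 2.89 = 10.88
Σ_{i<j} σ_ij = 11.72
σ²_T = 10.88 + 2 × 11.72 = 34.32
α = (k/(k−1))·(1 − sum of item variances/σ²_T) = (6/5)·(1 − 10.88/34.32) = 0.82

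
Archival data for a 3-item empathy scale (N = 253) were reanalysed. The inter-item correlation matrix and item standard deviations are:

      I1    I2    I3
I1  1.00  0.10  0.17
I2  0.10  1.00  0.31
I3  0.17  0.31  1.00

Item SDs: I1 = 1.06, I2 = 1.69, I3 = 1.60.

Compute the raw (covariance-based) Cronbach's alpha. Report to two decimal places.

α = 0.43

Σσ²ᵢ = 1.06² + 1.69² + 1.60² = 6.5397
Covariances σ_ij = r_ij · s_i · s_j:
  σ(I1,I2) = 0.10 × 1.06 × 1.69 = 0.1791
  σ(I1,I3) = 0.17 × 1.06 × 1.60 = 0.2883
  σ(I2,I3) = 0.31 × 1.69 × 1.60 = 0.8382
σ²_T = Σσ²ᵢ + 2·Σσ_ij = 6.5397 + 2 × 1.3056 = 9.1509
α = (3/2)·(1 − 6.5397/9.1509) = 0.43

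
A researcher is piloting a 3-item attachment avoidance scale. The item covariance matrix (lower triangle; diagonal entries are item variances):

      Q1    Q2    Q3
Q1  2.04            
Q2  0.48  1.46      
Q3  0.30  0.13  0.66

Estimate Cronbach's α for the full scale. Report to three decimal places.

Σσᵢ² = 2.04 + 1.46 + 0.66 = 4.16
Σ_{i<j} σ_ij = 0.91
σ²_T = 4.16 + 2 × 0.91 = 5.98
α = (k/(k−1))·(1 − Σσᵢ²/σ²_T) = (3/2)·(1 − 4.16/5.98) = 0.457

Cronbach's α = 0.457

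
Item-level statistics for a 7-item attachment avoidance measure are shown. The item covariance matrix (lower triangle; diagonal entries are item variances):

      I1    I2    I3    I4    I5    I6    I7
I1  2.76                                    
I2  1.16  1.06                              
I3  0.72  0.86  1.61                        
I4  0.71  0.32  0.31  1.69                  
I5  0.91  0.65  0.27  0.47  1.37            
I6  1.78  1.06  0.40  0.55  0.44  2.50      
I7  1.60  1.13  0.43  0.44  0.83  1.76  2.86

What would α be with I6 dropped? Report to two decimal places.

α = 0.79

Remaining items: I1, I2, I3, I4, I5, I7 (k = 6).
sum of item variances = 2.76 + 1.06 + 1.61 + 1.69 + 1.37 + 2.86 = 11.35
σ²_total = 11.35 + 2 × 10.81 = 32.97
α (item deleted) = (6/5)·(1 − 11.35/32.97) = 0.79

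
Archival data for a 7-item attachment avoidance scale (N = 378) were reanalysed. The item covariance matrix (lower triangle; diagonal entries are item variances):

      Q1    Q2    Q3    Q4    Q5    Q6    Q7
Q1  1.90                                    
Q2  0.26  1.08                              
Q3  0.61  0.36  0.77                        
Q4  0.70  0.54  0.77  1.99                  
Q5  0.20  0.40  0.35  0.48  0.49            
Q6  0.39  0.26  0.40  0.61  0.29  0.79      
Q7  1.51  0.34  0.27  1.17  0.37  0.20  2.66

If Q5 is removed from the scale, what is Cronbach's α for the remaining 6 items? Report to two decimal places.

Remaining items: Q1, Q2, Q3, Q4, Q6, Q7 (k = 6).
Σσ²ᵢ = 1.90 + 1.08 + 0.77 + 1.99 + 0.79 + 2.66 = 9.19
total variance = 9.19 + 2 × 8.39 = 25.97
α (item deleted) = (6/5)·(1 − 9.19/25.97) = 0.78

Cronbach's α = 0.78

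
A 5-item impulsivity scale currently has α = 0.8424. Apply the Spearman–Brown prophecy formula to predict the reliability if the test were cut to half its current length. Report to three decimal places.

Length factor m = 1/2
α' = m·α / (1 − (1−m)·α)
   = 1/2 × 0.8424 / (1 − (1 − 1/2) × 0.8424)
   = 0.4212 / 0.5788 = 0.728

predicted reliability = 0.728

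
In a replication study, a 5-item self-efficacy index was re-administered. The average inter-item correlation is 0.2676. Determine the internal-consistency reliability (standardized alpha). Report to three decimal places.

standardized alpha = 0.646

Standardized α = k·r̄ / (1 + (k−1)·r̄) = 5 × 0.2676 / (1 + 4 × 0.2676)
  = 1.3380 / 2.0704 = 0.646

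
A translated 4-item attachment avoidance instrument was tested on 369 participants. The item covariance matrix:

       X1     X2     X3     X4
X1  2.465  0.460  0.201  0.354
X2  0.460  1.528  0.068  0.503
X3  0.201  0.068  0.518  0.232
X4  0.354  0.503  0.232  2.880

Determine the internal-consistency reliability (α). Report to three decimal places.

α = 0.440

ΣVar(i) = 2.465 + 1.528 + 0.518 + 2.880 = 7.391
Σ_{i<j} σ_ij = 1.818
total variance = 7.391 + 2 × 1.818 = 11.027
α = (k/(k−1))·(1 − ΣVar(i)/total variance) = (4/3)·(1 − 7.391/11.027) = 0.440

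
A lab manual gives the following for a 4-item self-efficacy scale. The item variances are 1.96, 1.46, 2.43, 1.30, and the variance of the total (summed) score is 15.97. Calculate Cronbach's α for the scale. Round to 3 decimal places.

Cronbach's α = 0.736

Σσᵢ² = 1.96 + 1.46 + 2.43 + 1.30 = 7.15
α = (k/(k−1))·(1 − Σσᵢ²/total variance) = (4/3)·(1 − 7.15/15.97) = 0.736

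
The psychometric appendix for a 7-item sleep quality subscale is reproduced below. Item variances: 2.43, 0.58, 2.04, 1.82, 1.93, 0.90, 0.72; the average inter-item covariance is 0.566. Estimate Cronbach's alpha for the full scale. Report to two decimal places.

ΣVar(i) = 2.43 + 0.58 + 2.04 + 1.82 + 1.93 + 0.90 + 0.72 = 10.42
Sum of the 21 distinct covariances = 21 × 0.566 = 11.886
σ²_total = ΣVar(i) + 2·Σcov = 10.42 + 2 × 11.886 = 34.192
α = (7/6)·(1 − 10.42/34.192) = 0.81

Cronbach's alpha = 0.81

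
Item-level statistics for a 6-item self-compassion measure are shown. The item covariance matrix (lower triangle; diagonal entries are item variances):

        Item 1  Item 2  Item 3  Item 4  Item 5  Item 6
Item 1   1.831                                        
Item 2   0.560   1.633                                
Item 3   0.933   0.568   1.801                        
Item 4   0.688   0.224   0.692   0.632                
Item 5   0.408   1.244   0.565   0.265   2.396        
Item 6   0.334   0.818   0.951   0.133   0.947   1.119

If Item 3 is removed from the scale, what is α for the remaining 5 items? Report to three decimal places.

Remaining items: Item 1, Item 2, Item 4, Item 5, Item 6 (k = 5).
Σσ²ᵢ = 1.831 + 1.633 + 0.632 + 2.396 + 1.119 = 7.611
σ²_T = 7.611 + 2 × 5.621 = 18.853
α (item deleted) = (5/4)·(1 − 7.611/18.853) = 0.745

α = 0.745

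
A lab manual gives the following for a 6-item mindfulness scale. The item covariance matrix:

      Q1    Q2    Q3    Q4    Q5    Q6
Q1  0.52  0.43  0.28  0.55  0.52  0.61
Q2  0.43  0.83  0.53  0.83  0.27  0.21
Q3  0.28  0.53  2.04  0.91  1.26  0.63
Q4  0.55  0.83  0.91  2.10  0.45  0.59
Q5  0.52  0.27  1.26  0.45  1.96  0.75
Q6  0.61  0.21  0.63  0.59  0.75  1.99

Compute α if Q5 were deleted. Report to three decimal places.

Remaining items: Q1, Q2, Q3, Q4, Q6 (k = 5).
ΣVar(i) = 0.52 + 0.83 + 2.04 + 2.10 + 1.99 = 7.48
σ²_T = 7.48 + 2 × 5.57 = 18.62
α (item deleted) = (5/4)·(1 − 7.48/18.62) = 0.748

α = 0.748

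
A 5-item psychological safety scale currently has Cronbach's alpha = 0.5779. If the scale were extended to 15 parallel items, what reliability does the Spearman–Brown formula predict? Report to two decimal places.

Length factor m = 15/5 = 3.0000
α' = m·α / (1 + (m−1)·α)
   = 15/5 × 0.5779 / (1 + (15/5 − 1) × 0.5779)
   = 1.7337 / 2.1558 = 0.80

predicted reliability = 0.80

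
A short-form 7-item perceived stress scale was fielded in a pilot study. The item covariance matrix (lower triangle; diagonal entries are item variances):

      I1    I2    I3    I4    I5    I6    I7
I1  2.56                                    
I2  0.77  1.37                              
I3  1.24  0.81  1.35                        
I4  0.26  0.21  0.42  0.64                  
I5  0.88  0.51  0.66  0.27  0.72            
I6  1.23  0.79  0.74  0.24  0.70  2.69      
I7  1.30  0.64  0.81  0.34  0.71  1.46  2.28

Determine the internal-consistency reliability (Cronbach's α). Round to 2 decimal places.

ΣVar(i) = 2.56 + 1.37 + 1.35 + 0.64 + 0.72 + 2.69 + 2.28 = 11.61
Sum of off-diagonal covariances = 14.99
Var(T) = 11.61 + 2 × 14.99 = 41.59
α = (k/(k−1))·(1 − ΣVar(i)/Var(T)) = (7/6)·(1 − 11.61/41.59) = 0.84

α = 0.84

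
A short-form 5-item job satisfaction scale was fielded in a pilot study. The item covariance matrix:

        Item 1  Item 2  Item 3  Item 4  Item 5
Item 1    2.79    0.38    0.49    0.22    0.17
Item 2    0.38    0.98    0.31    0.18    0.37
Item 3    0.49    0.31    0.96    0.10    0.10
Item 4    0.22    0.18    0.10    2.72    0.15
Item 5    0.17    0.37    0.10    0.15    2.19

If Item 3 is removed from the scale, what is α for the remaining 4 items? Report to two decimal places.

Remaining items: Item 1, Item 2, Item 4, Item 5 (k = 4).
Σσ²ᵢ = 2.79 + 0.98 + 2.72 + 2.19 = 8.68
Var(T) = 8.68 + 2 × 1.47 = 11.62
α (item deleted) = (4/3)·(1 − 8.68/11.62) = 0.34

α = 0.34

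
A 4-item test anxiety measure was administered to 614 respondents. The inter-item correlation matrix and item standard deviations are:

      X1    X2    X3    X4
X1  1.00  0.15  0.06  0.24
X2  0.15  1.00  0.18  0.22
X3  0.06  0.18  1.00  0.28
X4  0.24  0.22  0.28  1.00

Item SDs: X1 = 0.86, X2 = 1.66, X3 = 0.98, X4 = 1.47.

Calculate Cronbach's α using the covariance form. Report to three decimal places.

α = 0.470

Σσ²ᵢ = 0.86² + 1.66² + 0.98² + 1.47² = 6.6165
Covariances σ_ij = r_ij · s_i · s_j:
  σ(X1,X2) = 0.15 × 0.86 × 1.66 = 0.2141
  σ(X1,X3) = 0.06 × 0.86 × 0.98 = 0.0506
  σ(X1,X4) = 0.24 × 0.86 × 1.47 = 0.3034
  σ(X2,X3) = 0.18 × 1.66 × 0.98 = 0.2928
  σ(X2,X4) = 0.22 × 1.66 × 1.47 = 0.5368
  σ(X3,X4) = 0.28 × 0.98 × 1.47 = 0.4034
σ²_T = Σσ²ᵢ + 2·Σσ_ij = 6.6165 + 2 × 1.8011 = 10.2187
α = (4/3)·(1 − 6.6165/10.2187) = 0.470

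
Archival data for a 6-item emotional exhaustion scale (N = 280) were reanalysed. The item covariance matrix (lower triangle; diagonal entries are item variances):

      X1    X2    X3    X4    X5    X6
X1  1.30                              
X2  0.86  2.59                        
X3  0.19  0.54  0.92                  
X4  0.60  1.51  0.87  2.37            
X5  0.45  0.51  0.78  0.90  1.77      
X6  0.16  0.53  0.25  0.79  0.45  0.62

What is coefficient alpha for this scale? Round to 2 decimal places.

ΣVar(i) = 1.30 + 2.59 + 0.92 + 2.37 + 1.77 + 0.62 = 9.57
Sum of off-diagonal covariances = 9.39
Var(T) = 9.57 + 2 × 9.39 = 28.35
α = (k/(k−1))·(1 − ΣVar(i)/Var(T)) = (6/5)·(1 − 9.57/28.35) = 0.79

α = 0.79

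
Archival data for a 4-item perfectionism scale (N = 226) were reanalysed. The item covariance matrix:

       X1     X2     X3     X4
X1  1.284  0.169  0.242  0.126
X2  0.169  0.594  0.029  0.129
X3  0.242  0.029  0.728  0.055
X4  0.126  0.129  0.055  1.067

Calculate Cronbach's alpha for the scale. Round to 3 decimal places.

Σσ²ᵢ = 1.284 + 0.594 + 0.728 + 1.067 = 3.673
Σ_{i<j} σ_ij = 0.750
total variance = 3.673 + 2 × 0.750 = 5.173
α = (k/(k−1))·(1 − Σσ²ᵢ/total variance) = (4/3)·(1 − 3.673/5.173) = 0.387

Cronbach's alpha = 0.387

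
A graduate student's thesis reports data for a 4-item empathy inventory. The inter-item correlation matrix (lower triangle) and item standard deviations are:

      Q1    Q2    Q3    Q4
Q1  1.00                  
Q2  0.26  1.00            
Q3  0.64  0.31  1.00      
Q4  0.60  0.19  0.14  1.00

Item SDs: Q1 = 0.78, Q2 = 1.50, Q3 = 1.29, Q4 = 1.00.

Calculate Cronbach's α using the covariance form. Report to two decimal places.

Cronbach's α = 0.63

Σσ²ᵢ = 0.78² + 1.50² + 1.29² + 1.00² = 5.5225
Covariances σ_ij = r_ij · s_i · s_j:
  σ(Q1,Q2) = 0.26 × 0.78 × 1.50 = 0.3042
  σ(Q1,Q3) = 0.64 × 0.78 × 1.29 = 0.6440
  σ(Q1,Q4) = 0.60 × 0.78 × 1.00 = 0.4680
  σ(Q2,Q3) = 0.31 × 1.50 × 1.29 = 0.5998
  σ(Q2,Q4) = 0.19 × 1.50 × 1.00 = 0.2850
  σ(Q3,Q4) = 0.14 × 1.29 × 1.00 = 0.1806
σ²_T = Σσ²ᵢ + 2·Σσ_ij = 5.5225 + 2 × 2.4816 = 10.4857
α = (4/3)·(1 − 5.5225/10.4857) = 0.63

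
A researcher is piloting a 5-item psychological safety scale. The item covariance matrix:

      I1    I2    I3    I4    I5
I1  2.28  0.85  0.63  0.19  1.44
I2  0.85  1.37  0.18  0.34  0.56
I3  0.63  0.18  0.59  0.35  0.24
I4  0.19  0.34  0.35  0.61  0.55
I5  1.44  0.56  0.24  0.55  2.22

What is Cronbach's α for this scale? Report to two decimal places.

Σσ²ᵢ = 2.28 + 1.37 + 0.59 + 0.61 + 2.22 = 7.07
Σ_{i<j} σ_ij = 5.33
σ²_total = 7.07 + 2 × 5.33 = 17.73
α = (k/(k−1))·(1 − Σσ²ᵢ/σ²_total) = (5/4)·(1 − 7.07/17.73) = 0.75

α = 0.75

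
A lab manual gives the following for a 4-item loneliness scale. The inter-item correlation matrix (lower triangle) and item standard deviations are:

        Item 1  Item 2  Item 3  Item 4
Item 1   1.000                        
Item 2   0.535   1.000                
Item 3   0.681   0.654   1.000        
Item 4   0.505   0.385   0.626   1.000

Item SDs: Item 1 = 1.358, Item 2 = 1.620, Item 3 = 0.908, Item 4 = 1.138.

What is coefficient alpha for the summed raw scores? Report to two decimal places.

Σσ²ᵢ = 1.358² + 1.620² + 0.908² + 1.138² = 6.5881
Covariances σ_ij = r_ij · s_i · s_j:
  σ(Item 1,Item 2) = 0.535 × 1.358 × 1.620 = 1.1770
  σ(Item 1,Item 3) = 0.681 × 1.358 × 0.908 = 0.8397
  σ(Item 1,Item 4) = 0.505 × 1.358 × 1.138 = 0.7804
  σ(Item 2,Item 3) = 0.654 × 1.620 × 0.908 = 0.9620
  σ(Item 2,Item 4) = 0.385 × 1.620 × 1.138 = 0.7098
  σ(Item 3,Item 4) = 0.626 × 0.908 × 1.138 = 0.6468
σ²_T = Σσ²ᵢ + 2·Σσ_ij = 6.5881 + 2 × 5.1157 = 16.8195
α = (4/3)·(1 − 6.5881/16.8195) = 0.81

α = 0.81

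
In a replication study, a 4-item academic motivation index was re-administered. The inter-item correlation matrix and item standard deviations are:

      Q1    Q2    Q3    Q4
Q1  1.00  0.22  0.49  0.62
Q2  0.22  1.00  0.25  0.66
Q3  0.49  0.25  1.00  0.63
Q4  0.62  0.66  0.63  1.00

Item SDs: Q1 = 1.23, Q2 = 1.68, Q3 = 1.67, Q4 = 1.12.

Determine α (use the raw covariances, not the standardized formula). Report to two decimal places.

Σσ²ᵢ = 1.23² + 1.68² + 1.67² + 1.12² = 8.3786
Covariances σ_ij = r_ij · s_i · s_j:
  σ(Q1,Q2) = 0.22 × 1.23 × 1.68 = 0.4546
  σ(Q1,Q3) = 0.49 × 1.23 × 1.67 = 1.0065
  σ(Q1,Q4) = 0.62 × 1.23 × 1.12 = 0.8541
  σ(Q2,Q3) = 0.25 × 1.68 × 1.67 = 0.7014
  σ(Q2,Q4) = 0.66 × 1.68 × 1.12 = 1.2419
  σ(Q3,Q4) = 0.63 × 1.67 × 1.12 = 1.1784
σ²_T = Σσ²ᵢ + 2·Σσ_ij = 8.3786 + 2 × 5.4369 = 19.2524
α = (4/3)·(1 − 8.3786/19.2524) = 0.75

α = 0.75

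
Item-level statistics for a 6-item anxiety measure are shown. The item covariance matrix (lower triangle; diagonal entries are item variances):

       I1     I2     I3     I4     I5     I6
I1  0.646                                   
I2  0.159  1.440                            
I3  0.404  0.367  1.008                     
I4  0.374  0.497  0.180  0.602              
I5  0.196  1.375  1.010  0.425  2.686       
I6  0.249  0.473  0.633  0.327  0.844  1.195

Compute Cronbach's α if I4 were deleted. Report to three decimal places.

Remaining items: I1, I2, I3, I5, I6 (k = 5).
Σσᵢ² = 0.646 + 1.440 + 1.008 + 2.686 + 1.195 = 6.975
σ²_T = 6.975 + 2 × 5.710 = 18.395
α (item deleted) = (5/4)·(1 − 6.975/18.395) = 0.776

Cronbach's α = 0.776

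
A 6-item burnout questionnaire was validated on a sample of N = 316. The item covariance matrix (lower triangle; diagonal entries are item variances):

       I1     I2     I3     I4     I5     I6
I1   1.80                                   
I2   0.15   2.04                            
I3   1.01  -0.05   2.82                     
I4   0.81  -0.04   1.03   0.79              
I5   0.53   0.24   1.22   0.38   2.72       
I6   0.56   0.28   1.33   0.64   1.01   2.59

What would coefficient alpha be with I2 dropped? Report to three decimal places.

Remaining items: I1, I3, I4, I5, I6 (k = 5).
sum of item variances = 1.80 + 2.82 + 0.79 + 2.72 + 2.59 = 10.72
Var(T) = 10.72 + 2 × 8.52 = 27.76
α (item deleted) = (5/4)·(1 − 10.72/27.76) = 0.767

coefficient alpha = 0.767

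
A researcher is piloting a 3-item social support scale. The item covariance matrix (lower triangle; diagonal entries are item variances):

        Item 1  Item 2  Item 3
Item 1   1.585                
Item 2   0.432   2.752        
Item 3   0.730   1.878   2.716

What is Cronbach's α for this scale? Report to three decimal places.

Σσᵢ² = 1.585 + 2.752 + 2.716 = 7.053
Sum of off-diagonal covariances = 3.040
σ²_T = 7.053 + 2 × 3.040 = 13.133
α = (k/(k−1))·(1 − Σσᵢ²/σ²_T) = (3/2)·(1 − 7.053/13.133) = 0.694

Cronbach's α = 0.694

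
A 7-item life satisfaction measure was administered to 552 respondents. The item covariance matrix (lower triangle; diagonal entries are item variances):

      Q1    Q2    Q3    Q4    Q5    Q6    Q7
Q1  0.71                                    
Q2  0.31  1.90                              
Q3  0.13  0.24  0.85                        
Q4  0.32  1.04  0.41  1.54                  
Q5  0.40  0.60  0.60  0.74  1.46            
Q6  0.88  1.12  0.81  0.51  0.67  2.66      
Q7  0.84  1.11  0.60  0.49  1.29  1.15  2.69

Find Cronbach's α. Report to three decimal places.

Σσ²ᵢ = 0.71 + 1.90 + 0.85 + 1.54 + 1.46 + 2.66 + 2.69 = 11.81
Σ_{i<j} σ_ij = 14.26
total variance = 11.81 + 2 × 14.26 = 40.33
α = (k/(k−1))·(1 − Σσ²ᵢ/total variance) = (7/6)·(1 − 11.81/40.33) = 0.825

Cronbach's α = 0.825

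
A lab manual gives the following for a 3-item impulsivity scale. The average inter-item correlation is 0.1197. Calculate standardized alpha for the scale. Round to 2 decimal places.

Standardized α = k·r̄ / (1 + (k−1)·r̄) = 3 × 0.1197 / (1 + 2 × 0.1197)
  = 0.3591 / 1.2394 = 0.29

α = 0.29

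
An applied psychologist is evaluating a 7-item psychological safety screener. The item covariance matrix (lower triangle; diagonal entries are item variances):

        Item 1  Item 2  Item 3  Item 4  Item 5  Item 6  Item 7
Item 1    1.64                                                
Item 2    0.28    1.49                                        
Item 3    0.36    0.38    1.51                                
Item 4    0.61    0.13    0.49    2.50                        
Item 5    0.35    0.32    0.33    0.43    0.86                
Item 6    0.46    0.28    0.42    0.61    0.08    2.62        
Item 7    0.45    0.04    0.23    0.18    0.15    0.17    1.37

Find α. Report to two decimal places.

Σσ²ᵢ = 1.64 + 1.49 + 1.51 + 2.50 + 0.86 + 2.62 + 1.37 = 11.99
Σ_{i<j} σ_ij = 6.75
σ²_total = 11.99 + 2 × 6.75 = 25.49
α = (k/(k−1))·(1 − Σσ²ᵢ/σ²_total) = (7/6)·(1 − 11.99/25.49) = 0.62

α = 0.62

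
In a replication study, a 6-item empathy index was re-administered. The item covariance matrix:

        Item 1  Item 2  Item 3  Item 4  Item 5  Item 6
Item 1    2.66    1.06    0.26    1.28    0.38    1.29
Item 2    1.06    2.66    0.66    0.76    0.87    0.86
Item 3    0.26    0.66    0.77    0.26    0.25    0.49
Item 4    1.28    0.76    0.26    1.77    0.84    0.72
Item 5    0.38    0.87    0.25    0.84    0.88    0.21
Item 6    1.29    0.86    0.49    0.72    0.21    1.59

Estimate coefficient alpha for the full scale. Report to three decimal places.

Σσᵢ² = 2.66 + 2.66 + 0.77 + 1.77 + 0.88 + 1.59 = 10.33
Σ_{i<j} σ_ij = 10.19
σ²_total = 10.33 + 2 × 10.19 = 30.71
α = (k/(k−1))·(1 − Σσᵢ²/σ²_total) = (6/5)·(1 − 10.33/30.71) = 0.796

α = 0.796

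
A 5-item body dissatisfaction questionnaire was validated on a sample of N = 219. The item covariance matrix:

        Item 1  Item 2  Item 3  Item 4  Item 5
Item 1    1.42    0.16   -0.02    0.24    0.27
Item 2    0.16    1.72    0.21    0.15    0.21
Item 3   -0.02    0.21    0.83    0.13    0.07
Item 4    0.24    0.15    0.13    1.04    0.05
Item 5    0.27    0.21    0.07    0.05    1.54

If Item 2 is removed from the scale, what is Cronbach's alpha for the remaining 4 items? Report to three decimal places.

Remaining items: Item 1, Item 3, Item 4, Item 5 (k = 4).
sum of item variances = 1.42 + 0.83 + 1.04 + 1.54 = 4.83
σ²_total = 4.83 + 2 × 0.74 = 6.31
α (item deleted) = (4/3)·(1 − 4.83/6.31) = 0.313

Cronbach's alpha = 0.313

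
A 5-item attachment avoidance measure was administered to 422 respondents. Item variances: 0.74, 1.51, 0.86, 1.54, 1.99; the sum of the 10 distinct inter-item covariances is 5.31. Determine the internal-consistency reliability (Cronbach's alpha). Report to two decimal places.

α = 0.77

Σσᵢ² = 0.74 + 1.51 + 0.86 + 1.54 + 1.99 = 6.64
Sum of distinct covariances = 5.31
total variance = Σσᵢ² + 2·Σcov = 6.64 + 2 × 5.31 = 17.26
α = (5/4)·(1 − 6.64/17.26) = 0.77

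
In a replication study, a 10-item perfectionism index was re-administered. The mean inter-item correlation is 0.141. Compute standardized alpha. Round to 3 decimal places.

standardized alpha = 0.621

Standardized α = k·r̄ / (1 + (k−1)·r̄) = 10 × 0.141 / (1 + 9 × 0.141)
  = 1.4100 / 2.2690 = 0.621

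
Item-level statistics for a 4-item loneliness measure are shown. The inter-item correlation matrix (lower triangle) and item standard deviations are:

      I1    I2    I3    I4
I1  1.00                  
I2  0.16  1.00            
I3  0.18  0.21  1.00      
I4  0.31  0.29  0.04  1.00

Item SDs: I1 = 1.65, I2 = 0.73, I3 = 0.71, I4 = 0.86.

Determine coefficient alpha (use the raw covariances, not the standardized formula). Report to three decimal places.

α = 0.453

Σσ²ᵢ = 1.65² + 0.73² + 0.71² + 0.86² = 4.4991
Covariances σ_ij = r_ij · s_i · s_j:
  σ(I1,I2) = 0.16 × 1.65 × 0.73 = 0.1927
  σ(I1,I3) = 0.18 × 1.65 × 0.71 = 0.2109
  σ(I1,I4) = 0.31 × 1.65 × 0.86 = 0.4399
  σ(I2,I3) = 0.21 × 0.73 × 0.71 = 0.1088
  σ(I2,I4) = 0.29 × 0.73 × 0.86 = 0.1821
  σ(I3,I4) = 0.04 × 0.71 × 0.86 = 0.0244
σ²_T = Σσ²ᵢ + 2·Σσ_ij = 4.4991 + 2 × 1.1588 = 6.8167
α = (4/3)·(1 − 4.4991/6.8167) = 0.453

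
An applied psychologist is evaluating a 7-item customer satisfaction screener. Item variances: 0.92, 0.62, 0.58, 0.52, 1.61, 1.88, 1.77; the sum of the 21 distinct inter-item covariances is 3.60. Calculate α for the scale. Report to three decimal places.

α = 0.556

Σσ²ᵢ = 0.92 + 0.62 + 0.58 + 0.52 + 1.61 + 1.88 + 1.77 = 7.90
Sum of distinct covariances = 3.60
σ²_total = Σσ²ᵢ + 2·Σcov = 7.90 + 2 × 3.60 = 15.10
α = (7/6)·(1 − 7.90/15.10) = 0.556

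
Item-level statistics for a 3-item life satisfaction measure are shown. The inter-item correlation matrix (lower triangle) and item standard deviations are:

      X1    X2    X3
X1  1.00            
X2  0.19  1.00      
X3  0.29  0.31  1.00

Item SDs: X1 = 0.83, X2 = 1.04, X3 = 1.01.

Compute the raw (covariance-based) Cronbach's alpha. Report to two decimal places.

Σσ²ᵢ = 0.83² + 1.04² + 1.01² = 2.7906
Covariances σ_ij = r_ij · s_i · s_j:
  σ(X1,X2) = 0.19 × 0.83 × 1.04 = 0.1640
  σ(X1,X3) = 0.29 × 0.83 × 1.01 = 0.2431
  σ(X2,X3) = 0.31 × 1.04 × 1.01 = 0.3256
σ²_T = Σσ²ᵢ + 2·Σσ_ij = 2.7906 + 2 × 0.7327 = 4.2560
α = (3/2)·(1 − 2.7906/4.2560) = 0.52

α = 0.52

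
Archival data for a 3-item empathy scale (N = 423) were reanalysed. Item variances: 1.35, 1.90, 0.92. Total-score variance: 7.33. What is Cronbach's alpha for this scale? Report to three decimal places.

Cronbach's alpha = 0.647

ΣVar(i) = 1.35 + 1.90 + 0.92 = 4.17
α = (k/(k−1))·(1 − ΣVar(i)/σ²_T) = (3/2)·(1 − 4.17/7.33) = 0.647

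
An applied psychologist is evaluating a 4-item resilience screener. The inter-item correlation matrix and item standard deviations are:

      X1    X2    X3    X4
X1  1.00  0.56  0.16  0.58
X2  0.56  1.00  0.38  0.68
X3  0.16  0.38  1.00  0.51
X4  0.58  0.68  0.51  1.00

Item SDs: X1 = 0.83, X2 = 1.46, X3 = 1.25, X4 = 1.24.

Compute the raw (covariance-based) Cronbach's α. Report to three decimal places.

α = 0.779

Σσ²ᵢ = 0.83² + 1.46² + 1.25² + 1.24² = 5.9206
Covariances σ_ij = r_ij · s_i · s_j:
  σ(X1,X2) = 0.56 × 0.83 × 1.46 = 0.6786
  σ(X1,X3) = 0.16 × 0.83 × 1.25 = 0.1660
  σ(X1,X4) = 0.58 × 0.83 × 1.24 = 0.5969
  σ(X2,X3) = 0.38 × 1.46 × 1.25 = 0.6935
  σ(X2,X4) = 0.68 × 1.46 × 1.24 = 1.2311
  σ(X3,X4) = 0.51 × 1.25 × 1.24 = 0.7905
σ²_T = Σσ²ᵢ + 2·Σσ_ij = 5.9206 + 2 × 4.1566 = 14.2338
α = (4/3)·(1 − 5.9206/14.2338) = 0.779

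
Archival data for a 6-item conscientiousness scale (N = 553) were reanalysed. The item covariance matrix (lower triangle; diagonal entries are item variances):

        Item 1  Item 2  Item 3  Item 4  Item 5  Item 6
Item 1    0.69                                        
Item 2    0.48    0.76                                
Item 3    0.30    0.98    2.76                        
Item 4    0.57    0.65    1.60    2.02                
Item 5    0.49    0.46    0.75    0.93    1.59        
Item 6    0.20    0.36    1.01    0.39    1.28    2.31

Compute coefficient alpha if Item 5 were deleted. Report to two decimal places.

Remaining items: Item 1, Item 2, Item 3, Item 4, Item 6 (k = 5).
ΣVar(i) = 0.69 + 0.76 + 2.76 + 2.02 + 2.31 = 8.54
Var(T) = 8.54 + 2 × 6.54 = 21.62
α (item deleted) = (5/4)·(1 − 8.54/21.62) = 0.76

coefficient alpha = 0.76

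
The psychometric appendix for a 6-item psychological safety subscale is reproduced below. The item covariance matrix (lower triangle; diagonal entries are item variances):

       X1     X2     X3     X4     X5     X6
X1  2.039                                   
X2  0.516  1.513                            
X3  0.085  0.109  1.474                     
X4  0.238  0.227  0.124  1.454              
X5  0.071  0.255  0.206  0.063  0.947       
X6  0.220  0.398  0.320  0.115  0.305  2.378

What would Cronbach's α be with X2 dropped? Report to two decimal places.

Cronbach's α = 0.37

Remaining items: X1, X3, X4, X5, X6 (k = 5).
Σσᵢ² = 2.039 + 1.474 + 1.454 + 0.947 + 2.378 = 8.292
Var(T) = 8.292 + 2 × 1.747 = 11.786
α (item deleted) = (5/4)·(1 − 8.292/11.786) = 0.37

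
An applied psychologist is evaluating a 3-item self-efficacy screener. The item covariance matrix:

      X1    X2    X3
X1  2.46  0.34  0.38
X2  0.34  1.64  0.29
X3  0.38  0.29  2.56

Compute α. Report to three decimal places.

sum of item variances = 2.46 + 1.64 + 2.56 = 6.66
Sum of the distinct covariances = 1.01
total variance = 6.66 + 2 × 1.01 = 8.68
α = (k/(k−1))·(1 − sum of item variances/total variance) = (3/2)·(1 − 6.66/8.68) = 0.349

α = 0.349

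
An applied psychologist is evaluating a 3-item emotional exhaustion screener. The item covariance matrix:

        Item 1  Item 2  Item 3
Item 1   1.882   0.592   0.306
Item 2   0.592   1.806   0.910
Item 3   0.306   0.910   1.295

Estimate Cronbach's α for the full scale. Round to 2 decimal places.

Cronbach's α = 0.63

Σσ²ᵢ = 1.882 + 1.806 + 1.295 = 4.983
Σ_{i<j} σ_ij = 1.808
Var(T) = 4.983 + 2 × 1.808 = 8.599
α = (k/(k−1))·(1 − Σσ²ᵢ/Var(T)) = (3/2)·(1 − 4.983/8.599) = 0.63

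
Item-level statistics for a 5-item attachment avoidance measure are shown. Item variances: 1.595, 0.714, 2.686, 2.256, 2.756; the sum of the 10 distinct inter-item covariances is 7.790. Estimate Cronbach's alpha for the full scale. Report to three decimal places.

ΣVar(i) = 1.595 + 0.714 + 2.686 + 2.256 + 2.756 = 10.007
Sum of distinct covariances = 7.790
σ²_T = ΣVar(i) + 2·Σcov = 10.007 + 2 × 7.790 = 25.587
α = (5/4)·(1 − 10.007/25.587) = 0.761

Cronbach's alpha = 0.761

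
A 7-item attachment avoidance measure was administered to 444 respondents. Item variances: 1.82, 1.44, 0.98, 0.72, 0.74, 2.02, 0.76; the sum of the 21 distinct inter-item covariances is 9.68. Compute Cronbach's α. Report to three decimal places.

Cronbach's α = 0.811

Σσᵢ² = 1.82 + 1.44 + 0.98 + 0.72 + 0.74 + 2.02 + 0.76 = 8.48
Sum of distinct covariances = 9.68
Var(T) = Σσᵢ² + 2·Σcov = 8.48 + 2 × 9.68 = 27.84
α = (7/6)·(1 − 8.48/27.84) = 0.811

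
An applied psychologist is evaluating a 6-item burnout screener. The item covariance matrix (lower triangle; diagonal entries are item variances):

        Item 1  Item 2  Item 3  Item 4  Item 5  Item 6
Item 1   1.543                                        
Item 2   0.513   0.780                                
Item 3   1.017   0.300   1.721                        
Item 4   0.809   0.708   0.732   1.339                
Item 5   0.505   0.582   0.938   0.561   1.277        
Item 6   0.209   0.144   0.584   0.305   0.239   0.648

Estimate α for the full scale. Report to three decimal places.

Σσ²ᵢ = 1.543 + 0.780 + 1.721 + 1.339 + 1.277 + 0.648 = 7.308
Sum of off-diagonal covariances = 8.146
Var(T) = 7.308 + 2 × 8.146 = 23.600
α = (k/(k−1))·(1 − Σσ²ᵢ/Var(T)) = (6/5)·(1 − 7.308/23.600) = 0.828

α = 0.828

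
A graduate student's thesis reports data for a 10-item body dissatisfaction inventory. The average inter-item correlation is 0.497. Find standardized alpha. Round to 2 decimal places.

Standardized α = k·r̄ / (1 + (k−1)·r̄) = 10 × 0.497 / (1 + 9 × 0.497)
  = 4.9700 / 5.4730 = 0.91

standardized alpha = 0.91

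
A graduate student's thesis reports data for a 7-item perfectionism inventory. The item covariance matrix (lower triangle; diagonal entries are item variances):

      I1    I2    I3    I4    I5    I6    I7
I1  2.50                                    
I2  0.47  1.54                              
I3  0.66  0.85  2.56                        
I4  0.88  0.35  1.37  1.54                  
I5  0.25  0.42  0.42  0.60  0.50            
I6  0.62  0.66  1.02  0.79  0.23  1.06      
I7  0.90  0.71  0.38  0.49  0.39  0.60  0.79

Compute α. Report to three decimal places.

α = 0.832

Σσ²ᵢ = 2.50 + 1.54 + 2.56 + 1.54 + 0.50 + 1.06 + 0.79 = 10.49
Sum of off-diagonal covariances = 13.06
σ²_total = 10.49 + 2 × 13.06 = 36.61
α = (k/(k−1))·(1 − Σσ²ᵢ/σ²_total) = (7/6)·(1 − 10.49/36.61) = 0.832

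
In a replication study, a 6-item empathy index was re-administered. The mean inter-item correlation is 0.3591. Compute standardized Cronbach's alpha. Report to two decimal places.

Standardized α = k·r̄ / (1 + (k−1)·r̄) = 6 × 0.3591 / (1 + 5 × 0.3591)
  = 2.1546 / 2.7955 = 0.77

standardized Cronbach's alpha = 0.77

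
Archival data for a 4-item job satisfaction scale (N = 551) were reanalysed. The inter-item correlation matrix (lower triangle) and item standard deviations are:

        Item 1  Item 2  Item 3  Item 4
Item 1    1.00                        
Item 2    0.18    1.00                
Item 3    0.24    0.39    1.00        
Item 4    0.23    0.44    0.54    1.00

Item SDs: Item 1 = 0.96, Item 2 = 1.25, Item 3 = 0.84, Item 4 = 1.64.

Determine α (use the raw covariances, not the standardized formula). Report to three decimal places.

α = 0.654

Σσ²ᵢ = 0.96² + 1.25² + 0.84² + 1.64² = 5.8793
Covariances σ_ij = r_ij · s_i · s_j:
  σ(Item 1,Item 2) = 0.18 × 0.96 × 1.25 = 0.2160
  σ(Item 1,Item 3) = 0.24 × 0.96 × 0.84 = 0.1935
  σ(Item 1,Item 4) = 0.23 × 0.96 × 1.64 = 0.3621
  σ(Item 2,Item 3) = 0.39 × 1.25 × 0.84 = 0.4095
  σ(Item 2,Item 4) = 0.44 × 1.25 × 1.64 = 0.9020
  σ(Item 3,Item 4) = 0.54 × 0.84 × 1.64 = 0.7439
σ²_T = Σσ²ᵢ + 2·Σσ_ij = 5.8793 + 2 × 2.8270 = 11.5333
α = (4/3)·(1 − 5.8793/11.5333) = 0.654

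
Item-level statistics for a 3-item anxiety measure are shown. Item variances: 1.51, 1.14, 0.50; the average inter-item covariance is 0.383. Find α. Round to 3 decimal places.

Σσᵢ² = 1.51 + 1.14 + 0.50 = 3.15
Sum of the 3 distinct covariances = 3 × 0.383 = 1.149
Var(T) = Σσᵢ² + 2·Σcov = 3.15 + 2 × 1.149 = 5.448
α = (3/2)·(1 − 3.15/5.448) = 0.633

α = 0.633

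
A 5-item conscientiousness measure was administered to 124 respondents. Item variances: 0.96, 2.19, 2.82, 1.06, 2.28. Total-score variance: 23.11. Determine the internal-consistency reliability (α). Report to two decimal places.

α = 0.75

Σσᵢ² = 0.96 + 2.19 + 2.82 + 1.06 + 2.28 = 9.31
α = (k/(k−1))·(1 − Σσᵢ²/total variance) = (5/4)·(1 − 9.31/23.11) = 0.75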